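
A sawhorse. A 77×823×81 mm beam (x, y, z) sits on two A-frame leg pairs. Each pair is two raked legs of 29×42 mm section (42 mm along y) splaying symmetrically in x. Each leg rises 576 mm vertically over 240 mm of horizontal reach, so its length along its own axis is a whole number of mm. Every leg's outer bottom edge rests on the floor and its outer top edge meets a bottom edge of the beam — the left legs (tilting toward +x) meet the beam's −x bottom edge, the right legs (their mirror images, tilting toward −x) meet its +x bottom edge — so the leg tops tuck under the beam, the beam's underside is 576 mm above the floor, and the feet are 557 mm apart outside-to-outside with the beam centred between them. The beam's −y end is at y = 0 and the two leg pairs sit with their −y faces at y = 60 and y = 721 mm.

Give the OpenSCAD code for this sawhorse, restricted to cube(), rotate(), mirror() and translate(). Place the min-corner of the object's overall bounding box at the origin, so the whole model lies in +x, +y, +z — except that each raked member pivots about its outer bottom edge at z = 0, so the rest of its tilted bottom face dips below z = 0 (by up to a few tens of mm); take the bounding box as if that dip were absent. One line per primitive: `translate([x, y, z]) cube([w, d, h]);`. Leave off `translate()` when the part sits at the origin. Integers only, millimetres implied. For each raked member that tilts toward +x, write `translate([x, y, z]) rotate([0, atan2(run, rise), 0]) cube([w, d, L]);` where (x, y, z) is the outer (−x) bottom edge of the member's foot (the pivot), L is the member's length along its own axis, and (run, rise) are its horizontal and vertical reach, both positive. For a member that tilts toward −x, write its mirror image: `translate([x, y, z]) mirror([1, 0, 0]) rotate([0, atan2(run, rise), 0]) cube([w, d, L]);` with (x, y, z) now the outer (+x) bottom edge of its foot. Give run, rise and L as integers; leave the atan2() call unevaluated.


translate([240, 0, 576]) cube([77, 823, 81]);
translate([0, 60, 0]) rotate([0, atan2(240, 576), 0]) cube([29, 42, 624]);
translate([557, 60, 0]) mirror([1, 0, 0]) rotate([0, atan2(240, 576), 0]) cube([29, 42, 624]);
translate([0, 721, 0]) rotate([0, atan2(240, 576), 0]) cube([29, 42, 624]);
translate([557, 721, 0]) mirror([1, 0, 0]) rotate([0, atan2(240, 576), 0]) cube([29, 42, 624]);


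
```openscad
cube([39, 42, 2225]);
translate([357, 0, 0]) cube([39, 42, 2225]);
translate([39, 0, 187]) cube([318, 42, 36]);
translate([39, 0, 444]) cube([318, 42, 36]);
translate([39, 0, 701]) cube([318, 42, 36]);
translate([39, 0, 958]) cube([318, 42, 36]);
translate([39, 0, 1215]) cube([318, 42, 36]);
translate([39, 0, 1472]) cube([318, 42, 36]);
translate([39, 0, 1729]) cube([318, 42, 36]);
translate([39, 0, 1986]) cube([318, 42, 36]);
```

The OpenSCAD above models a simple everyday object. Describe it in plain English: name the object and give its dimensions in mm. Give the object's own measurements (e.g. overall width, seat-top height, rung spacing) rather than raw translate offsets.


A straight ladder. Two 39×42 mm vertical rails, 2225 mm tall, stand 396 mm apart (outside-to-outside) with their front faces coplanar on the −y side. 8 rungs, each 42 mm deep and 36 mm tall, span between the inner faces of the rails, front faces flush with the rails. The lowest rung's underside is at z = 187 mm and rungs are spaced 257 mm apart (underside to underside).


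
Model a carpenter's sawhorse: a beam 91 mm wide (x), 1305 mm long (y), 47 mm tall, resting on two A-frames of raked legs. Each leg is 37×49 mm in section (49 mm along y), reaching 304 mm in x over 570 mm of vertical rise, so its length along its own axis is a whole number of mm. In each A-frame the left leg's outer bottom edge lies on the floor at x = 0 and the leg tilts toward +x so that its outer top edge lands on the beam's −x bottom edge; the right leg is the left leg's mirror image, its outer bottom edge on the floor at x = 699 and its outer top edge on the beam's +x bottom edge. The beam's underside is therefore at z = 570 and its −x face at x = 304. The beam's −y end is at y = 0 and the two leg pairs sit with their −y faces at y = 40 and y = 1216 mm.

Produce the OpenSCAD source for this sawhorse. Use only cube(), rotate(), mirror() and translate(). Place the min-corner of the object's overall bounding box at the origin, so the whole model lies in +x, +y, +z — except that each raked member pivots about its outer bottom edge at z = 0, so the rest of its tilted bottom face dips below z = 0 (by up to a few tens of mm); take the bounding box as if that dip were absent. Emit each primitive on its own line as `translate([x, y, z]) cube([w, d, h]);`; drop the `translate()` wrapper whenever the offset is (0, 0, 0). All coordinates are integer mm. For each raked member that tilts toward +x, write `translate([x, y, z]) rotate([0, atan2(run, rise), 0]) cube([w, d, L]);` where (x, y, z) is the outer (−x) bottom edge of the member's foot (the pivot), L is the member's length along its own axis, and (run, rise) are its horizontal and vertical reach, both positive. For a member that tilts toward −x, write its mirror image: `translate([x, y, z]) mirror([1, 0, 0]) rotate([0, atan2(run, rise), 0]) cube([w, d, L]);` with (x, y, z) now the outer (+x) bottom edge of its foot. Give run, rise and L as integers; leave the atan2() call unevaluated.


// leg length = √(304² + 570²) = 646
// right-leg outer foot x = 2·304 + 91 = 699
// beam min-corner = (304, 0, 570)
translate([304, 0, 570]) cube([91, 1305, 47]);
translate([0, 40, 0]) rotate([0, atan2(304, 570), 0]) cube([37, 49, 646]);
translate([699, 40, 0]) mirror([1, 0, 0]) rotate([0, atan2(304, 570), 0]) cube([37, 49, 646]);
translate([0, 1216, 0]) rotate([0, atan2(304, 570), 0]) cube([37, 49, 646]);
translate([699, 1216, 0]) mirror([1, 0, 0]) rotate([0, atan2(304, 570), 0]) cube([37, 49, 646]);


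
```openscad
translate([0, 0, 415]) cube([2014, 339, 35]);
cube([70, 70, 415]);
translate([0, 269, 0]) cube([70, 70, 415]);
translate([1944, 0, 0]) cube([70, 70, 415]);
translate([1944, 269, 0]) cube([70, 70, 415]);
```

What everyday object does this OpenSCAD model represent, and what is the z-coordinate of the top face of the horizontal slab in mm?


A bench. The seat-top height is 450 mm.

A long slab on four corner posts — a bench. The slab sits at z = 415 with thickness 35, so the top is 415 + 35 = 450 mm.


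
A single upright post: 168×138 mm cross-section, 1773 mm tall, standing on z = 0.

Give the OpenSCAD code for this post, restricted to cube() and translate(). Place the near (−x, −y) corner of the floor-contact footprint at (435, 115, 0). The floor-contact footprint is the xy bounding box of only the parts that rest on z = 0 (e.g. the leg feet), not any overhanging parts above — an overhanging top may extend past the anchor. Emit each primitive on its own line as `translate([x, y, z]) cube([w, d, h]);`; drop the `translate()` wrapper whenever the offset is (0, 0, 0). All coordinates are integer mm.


translate([435, 115, 0]) cube([168, 138, 1773]);


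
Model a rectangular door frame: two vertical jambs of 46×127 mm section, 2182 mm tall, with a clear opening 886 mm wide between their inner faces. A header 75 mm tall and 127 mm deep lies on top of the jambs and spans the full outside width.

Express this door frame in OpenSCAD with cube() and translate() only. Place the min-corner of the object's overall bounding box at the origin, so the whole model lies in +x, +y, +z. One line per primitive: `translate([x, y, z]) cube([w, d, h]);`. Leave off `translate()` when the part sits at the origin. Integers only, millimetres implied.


cube([46, 127, 2182]);
translate([932, 0, 0]) cube([46, 127, 2182]);
translate([0, 0, 2182]) cube([978, 127, 75]);


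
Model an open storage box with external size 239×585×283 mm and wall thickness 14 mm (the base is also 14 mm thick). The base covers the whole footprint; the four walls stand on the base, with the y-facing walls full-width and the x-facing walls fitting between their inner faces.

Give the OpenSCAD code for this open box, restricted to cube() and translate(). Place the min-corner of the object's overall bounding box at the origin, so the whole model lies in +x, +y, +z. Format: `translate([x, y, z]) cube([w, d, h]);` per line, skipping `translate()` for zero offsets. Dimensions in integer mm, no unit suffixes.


cube([239, 585, 14]);
translate([0, 0, 14]) cube([239, 14, 269]);
translate([0, 571, 14]) cube([239, 14, 269]);
translate([0, 14, 14]) cube([14, 557, 269]);
translate([225, 14, 14]) cube([14, 557, 269]);


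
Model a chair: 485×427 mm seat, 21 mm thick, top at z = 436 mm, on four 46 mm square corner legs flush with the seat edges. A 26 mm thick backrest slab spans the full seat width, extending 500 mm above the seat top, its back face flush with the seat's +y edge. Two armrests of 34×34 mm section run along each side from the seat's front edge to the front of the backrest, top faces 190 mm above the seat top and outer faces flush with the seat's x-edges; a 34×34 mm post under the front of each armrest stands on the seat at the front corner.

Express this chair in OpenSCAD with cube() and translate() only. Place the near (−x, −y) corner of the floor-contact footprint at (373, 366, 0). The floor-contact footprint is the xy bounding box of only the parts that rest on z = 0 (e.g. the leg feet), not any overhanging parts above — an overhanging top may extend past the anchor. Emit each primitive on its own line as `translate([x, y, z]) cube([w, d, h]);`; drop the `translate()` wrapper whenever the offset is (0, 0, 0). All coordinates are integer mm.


// leg_h = 436 - 21 = 415
// arm post h = 190 - 34 = 156
translate([373, 366, 415]) cube([485, 427, 21]);
translate([373, 366, 0]) cube([46, 46, 415]);
translate([812, 366, 0]) cube([46, 46, 415]);
translate([373, 747, 0]) cube([46, 46, 415]);
translate([812, 747, 0]) cube([46, 46, 415]);
translate([373, 767, 436]) cube([485, 26, 500]);
translate([373, 366, 592]) cube([34, 401, 34]);
translate([824, 366, 592]) cube([34, 401, 34]);
translate([373, 366, 436]) cube([34, 34, 156]);
translate([824, 366, 436]) cube([34, 34, 156]);


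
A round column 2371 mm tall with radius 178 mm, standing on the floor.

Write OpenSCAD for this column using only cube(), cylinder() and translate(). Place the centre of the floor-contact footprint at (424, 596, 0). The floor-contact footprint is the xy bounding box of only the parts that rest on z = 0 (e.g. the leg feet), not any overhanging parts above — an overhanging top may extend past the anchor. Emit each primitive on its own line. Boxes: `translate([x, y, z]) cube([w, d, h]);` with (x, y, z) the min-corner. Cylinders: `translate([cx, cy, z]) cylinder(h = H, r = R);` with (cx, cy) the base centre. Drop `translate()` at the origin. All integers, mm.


translate([424, 596, 0]) cylinder(h = 2371, r = 178);


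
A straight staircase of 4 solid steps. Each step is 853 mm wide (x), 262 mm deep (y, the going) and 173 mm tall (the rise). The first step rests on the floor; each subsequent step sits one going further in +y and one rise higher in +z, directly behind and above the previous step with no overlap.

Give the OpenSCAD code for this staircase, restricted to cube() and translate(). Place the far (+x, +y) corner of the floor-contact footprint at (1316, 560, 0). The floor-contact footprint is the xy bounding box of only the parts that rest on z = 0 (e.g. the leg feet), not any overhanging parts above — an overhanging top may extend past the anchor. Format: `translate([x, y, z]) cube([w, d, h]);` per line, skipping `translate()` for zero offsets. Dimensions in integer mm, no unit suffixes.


translate([463, 298, 0]) cube([853, 262, 173]);
translate([463, 560, 173]) cube([853, 262, 173]);
translate([463, 822, 346]) cube([853, 262, 173]);
translate([463, 1084, 519]) cube([853, 262, 173]);


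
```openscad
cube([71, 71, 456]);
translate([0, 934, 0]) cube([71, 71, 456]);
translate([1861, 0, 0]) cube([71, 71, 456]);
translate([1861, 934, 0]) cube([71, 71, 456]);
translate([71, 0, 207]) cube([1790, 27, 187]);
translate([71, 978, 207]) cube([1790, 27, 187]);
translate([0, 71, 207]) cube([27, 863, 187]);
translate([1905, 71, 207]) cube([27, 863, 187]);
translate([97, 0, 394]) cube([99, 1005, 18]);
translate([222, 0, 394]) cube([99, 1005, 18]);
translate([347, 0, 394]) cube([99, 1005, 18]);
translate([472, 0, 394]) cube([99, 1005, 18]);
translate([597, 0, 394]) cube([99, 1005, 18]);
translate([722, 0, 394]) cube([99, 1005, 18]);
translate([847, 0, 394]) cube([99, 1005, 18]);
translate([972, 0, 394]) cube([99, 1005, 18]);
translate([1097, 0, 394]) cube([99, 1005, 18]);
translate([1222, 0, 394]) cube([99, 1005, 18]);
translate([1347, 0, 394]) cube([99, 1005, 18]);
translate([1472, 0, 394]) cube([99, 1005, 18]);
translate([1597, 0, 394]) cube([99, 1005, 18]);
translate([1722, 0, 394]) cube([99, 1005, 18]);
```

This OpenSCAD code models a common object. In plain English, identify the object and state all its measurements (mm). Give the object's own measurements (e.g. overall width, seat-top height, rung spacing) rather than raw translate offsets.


A bed frame 1932 mm long (x) by 1005 mm wide (y). Four 71×71 mm corner posts, 456 mm tall, at the corners of the footprint. Four rails of 27 mm thickness and 187 mm height run between adjacent posts with their undersides at z = 207 mm, their outer faces flush with the outside of the frame (the two x-running rails run between the posts' inner faces; the two y-running rails run between the posts' inner faces). 14 slats, each 99 mm wide (x) and 18 mm thick, lie across the top of the two x-running rails, running the full 1005 mm width of the frame in y; along x they sit between the end posts with a 26 mm gap after the −x posts and between neighbouring slats, leaving 40 mm before the +x posts.


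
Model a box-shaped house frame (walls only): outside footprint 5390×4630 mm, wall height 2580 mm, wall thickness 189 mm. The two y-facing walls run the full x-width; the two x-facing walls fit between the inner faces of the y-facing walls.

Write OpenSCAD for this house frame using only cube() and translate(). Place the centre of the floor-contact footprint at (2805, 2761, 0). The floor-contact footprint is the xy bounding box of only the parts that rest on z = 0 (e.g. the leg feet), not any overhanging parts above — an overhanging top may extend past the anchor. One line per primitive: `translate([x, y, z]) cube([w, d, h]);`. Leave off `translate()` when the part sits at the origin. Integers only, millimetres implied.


translate([110, 446, 0]) cube([5390, 189, 2580]);
translate([110, 4887, 0]) cube([5390, 189, 2580]);
translate([110, 635, 0]) cube([189, 4252, 2580]);
translate([5311, 635, 0]) cube([189, 4252, 2580]);


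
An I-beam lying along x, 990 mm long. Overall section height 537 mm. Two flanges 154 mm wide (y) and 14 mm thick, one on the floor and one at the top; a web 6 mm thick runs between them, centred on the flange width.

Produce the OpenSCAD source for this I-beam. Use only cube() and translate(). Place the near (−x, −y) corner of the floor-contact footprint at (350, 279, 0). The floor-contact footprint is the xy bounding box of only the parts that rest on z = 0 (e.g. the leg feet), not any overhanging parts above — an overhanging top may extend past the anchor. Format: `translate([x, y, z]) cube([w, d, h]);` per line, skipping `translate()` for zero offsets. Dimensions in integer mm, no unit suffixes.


translate([350, 279, 0]) cube([990, 154, 14]);
translate([350, 353, 14]) cube([990, 6, 509]);
translate([350, 279, 523]) cube([990, 154, 14]);


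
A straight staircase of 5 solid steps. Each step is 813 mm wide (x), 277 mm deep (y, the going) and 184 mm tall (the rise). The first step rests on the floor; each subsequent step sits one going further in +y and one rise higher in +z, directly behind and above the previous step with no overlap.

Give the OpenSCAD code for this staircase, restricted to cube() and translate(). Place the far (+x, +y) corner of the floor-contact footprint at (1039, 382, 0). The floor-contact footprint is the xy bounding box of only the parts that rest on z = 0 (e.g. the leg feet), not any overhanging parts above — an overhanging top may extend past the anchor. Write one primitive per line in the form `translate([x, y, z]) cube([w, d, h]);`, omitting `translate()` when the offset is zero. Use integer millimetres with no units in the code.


translate([226, 105, 0]) cube([813, 277, 184]);
translate([226, 382, 184]) cube([813, 277, 184]);
translate([226, 659, 368]) cube([813, 277, 184]);
translate([226, 936, 552]) cube([813, 277, 184]);
translate([226, 1213, 736]) cube([813, 277, 184]);


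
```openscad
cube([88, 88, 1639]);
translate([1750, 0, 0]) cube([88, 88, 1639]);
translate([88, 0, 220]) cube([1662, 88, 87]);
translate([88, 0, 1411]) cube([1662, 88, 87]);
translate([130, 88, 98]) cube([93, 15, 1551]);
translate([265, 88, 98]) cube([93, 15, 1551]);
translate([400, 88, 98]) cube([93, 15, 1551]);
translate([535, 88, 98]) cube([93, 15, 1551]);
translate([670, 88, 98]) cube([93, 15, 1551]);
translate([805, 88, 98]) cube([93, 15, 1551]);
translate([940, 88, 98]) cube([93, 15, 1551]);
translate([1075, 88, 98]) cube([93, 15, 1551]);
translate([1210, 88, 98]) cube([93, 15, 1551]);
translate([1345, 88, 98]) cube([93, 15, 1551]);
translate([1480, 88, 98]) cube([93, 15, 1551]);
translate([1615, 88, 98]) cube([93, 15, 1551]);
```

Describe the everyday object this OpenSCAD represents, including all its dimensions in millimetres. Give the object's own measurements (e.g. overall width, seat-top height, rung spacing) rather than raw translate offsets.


A fence section. Two 88×88 mm posts, 1639 mm tall, stand on the floor with a clear span of 1662 mm between their inner faces. Two horizontal rails of 88×87 mm section span the gap between the posts with their undersides at z = 220 mm and z = 1411 mm, flush with the posts' −y face. 12 pickets, each 93 mm wide, 15 mm thick and 1551 mm tall, are fixed to the +y face of the rails with their bottoms at z = 98 mm, spaced across the span with a 42 mm gap after the −x post and between neighbouring pickets and before the +x post.


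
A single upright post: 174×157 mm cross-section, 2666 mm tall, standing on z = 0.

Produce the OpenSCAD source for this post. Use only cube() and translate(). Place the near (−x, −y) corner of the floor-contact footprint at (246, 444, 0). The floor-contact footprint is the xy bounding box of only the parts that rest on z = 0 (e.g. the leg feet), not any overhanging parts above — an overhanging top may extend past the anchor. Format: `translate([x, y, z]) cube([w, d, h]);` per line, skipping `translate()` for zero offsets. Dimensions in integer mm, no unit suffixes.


translate([246, 444, 0]) cube([174, 157, 2666]);


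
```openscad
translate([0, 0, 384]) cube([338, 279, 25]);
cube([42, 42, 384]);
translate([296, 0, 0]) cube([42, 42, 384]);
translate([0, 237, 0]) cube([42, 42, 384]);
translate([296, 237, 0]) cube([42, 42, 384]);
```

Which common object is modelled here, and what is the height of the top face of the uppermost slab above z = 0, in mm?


A stool. The seat height is 409 mm.

A 338×279×25 slab at z = 384 on four corner posts — a stool. The seat top is 384 + 25 = 409 mm.


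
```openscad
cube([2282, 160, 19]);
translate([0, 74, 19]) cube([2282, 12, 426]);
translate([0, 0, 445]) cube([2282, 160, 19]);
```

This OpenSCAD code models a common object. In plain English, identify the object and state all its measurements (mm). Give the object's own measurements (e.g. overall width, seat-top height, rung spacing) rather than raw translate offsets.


An I-beam lying along x, 2282 mm long. Overall section height 464 mm. Two flanges 160 mm wide (y) and 19 mm thick, one on the floor and one at the top; a web 12 mm thick runs between them, centred on the flange width.


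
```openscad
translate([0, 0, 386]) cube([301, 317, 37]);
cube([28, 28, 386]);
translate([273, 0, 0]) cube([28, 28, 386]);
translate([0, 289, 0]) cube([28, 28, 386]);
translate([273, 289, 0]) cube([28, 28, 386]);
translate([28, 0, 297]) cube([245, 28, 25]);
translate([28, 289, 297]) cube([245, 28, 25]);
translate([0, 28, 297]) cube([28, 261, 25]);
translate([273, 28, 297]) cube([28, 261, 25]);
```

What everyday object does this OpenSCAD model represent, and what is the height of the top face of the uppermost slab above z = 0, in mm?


A stool. The seat height is 423 mm.

A 301×317×37 slab at z = 386 on four corner posts — a stool. The seat top is 386 + 37 = 423 mm.


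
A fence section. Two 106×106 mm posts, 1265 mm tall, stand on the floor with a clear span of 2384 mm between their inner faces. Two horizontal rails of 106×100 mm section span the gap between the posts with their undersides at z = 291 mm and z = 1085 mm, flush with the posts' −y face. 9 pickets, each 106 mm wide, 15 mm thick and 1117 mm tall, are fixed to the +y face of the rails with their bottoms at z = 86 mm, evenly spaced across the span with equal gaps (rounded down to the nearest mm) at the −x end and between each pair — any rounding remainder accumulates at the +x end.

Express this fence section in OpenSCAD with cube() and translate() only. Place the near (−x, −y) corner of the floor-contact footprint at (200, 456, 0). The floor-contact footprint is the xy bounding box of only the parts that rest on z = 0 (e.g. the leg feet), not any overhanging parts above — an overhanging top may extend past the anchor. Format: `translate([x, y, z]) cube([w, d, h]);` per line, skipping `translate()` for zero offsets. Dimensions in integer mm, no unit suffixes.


translate([200, 456, 0]) cube([106, 106, 1265]);
translate([2690, 456, 0]) cube([106, 106, 1265]);
translate([306, 456, 291]) cube([2384, 106, 100]);
translate([306, 456, 1085]) cube([2384, 106, 100]);
translate([449, 562, 86]) cube([106, 15, 1117]);
translate([698, 562, 86]) cube([106, 15, 1117]);
translate([947, 562, 86]) cube([106, 15, 1117]);
translate([1196, 562, 86]) cube([106, 15, 1117]);
translate([1445, 562, 86]) cube([106, 15, 1117]);
translate([1694, 562, 86]) cube([106, 15, 1117]);
translate([1943, 562, 86]) cube([106, 15, 1117]);
translate([2192, 562, 86]) cube([106, 15, 1117]);
translate([2441, 562, 86]) cube([106, 15, 1117]);


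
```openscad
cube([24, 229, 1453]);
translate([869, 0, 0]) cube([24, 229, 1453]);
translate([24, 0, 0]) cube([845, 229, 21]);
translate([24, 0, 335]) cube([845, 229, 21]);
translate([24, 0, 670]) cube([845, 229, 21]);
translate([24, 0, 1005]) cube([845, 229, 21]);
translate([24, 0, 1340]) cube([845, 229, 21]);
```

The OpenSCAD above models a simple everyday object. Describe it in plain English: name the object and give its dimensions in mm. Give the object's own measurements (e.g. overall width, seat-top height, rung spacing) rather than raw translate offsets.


An open bookshelf. Two side panels, each 24 mm thick, 229 mm deep and 1453 mm tall, stand 893 mm apart (outside-to-outside). Between them sit 5 shelves, each 21 mm thick and 229 mm deep, spanning the full gap between the sides. The bottom shelf rests on the floor (its underside at z = 0) and the clear gap between one shelf's top and the next shelf's underside is 314 mm.


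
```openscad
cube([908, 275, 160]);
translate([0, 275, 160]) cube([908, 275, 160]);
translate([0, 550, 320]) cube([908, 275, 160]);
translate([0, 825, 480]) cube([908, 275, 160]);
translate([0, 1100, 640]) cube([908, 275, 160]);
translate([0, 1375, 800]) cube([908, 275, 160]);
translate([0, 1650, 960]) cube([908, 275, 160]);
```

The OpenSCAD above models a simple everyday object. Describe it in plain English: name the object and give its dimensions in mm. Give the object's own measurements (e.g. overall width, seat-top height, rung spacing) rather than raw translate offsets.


A straight staircase of 7 solid steps. Each step is 908 mm wide (x), 275 mm deep (y, the going) and 160 mm tall (the rise). The first step rests on the floor; each subsequent step sits one going further in +y and one rise higher in +z, directly behind and above the previous step with no overlap.


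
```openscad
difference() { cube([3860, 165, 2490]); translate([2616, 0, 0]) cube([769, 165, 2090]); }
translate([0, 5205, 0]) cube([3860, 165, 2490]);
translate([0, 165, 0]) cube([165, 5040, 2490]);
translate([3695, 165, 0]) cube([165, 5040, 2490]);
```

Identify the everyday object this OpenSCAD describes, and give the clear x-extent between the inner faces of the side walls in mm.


A single room. The interior width is 3530 mm.

Four walls enclosing a rectangle with a door in the front wall — a room. Outside width 3860 minus two 165 mm walls gives 3530 mm.


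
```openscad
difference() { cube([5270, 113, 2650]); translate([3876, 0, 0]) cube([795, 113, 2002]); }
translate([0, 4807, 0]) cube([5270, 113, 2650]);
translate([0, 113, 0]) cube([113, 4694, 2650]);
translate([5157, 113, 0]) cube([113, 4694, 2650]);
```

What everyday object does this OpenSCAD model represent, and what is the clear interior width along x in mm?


A single room. The interior width is 5044 mm.

Four walls enclosing a rectangle with a door in the front wall — a room. Outside width 5270 minus two 113 mm walls gives 5044 mm.


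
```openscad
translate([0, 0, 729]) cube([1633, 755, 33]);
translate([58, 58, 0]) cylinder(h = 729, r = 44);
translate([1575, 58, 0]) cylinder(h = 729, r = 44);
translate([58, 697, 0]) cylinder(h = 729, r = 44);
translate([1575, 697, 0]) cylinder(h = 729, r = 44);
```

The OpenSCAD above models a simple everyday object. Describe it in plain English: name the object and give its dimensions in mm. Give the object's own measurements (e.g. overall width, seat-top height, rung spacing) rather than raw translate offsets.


A table: top 1633 mm (x) × 755 mm (y), 33 mm thick, upper face at z = 762 mm, on four round legs of 88 mm diameter, each leg's bounding box inset 14 mm from the nearest pair of top edges from z = 0 to the bottom of the top.


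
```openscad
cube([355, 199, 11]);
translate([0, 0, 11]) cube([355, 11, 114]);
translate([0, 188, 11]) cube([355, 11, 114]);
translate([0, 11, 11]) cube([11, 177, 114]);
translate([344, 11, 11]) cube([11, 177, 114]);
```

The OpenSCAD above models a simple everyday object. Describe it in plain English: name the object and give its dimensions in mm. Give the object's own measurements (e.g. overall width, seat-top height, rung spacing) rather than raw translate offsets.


An open-topped rectangular box: outside dimensions 355×199×125 mm, with a uniform wall and base thickness of 11 mm. The base is a full 355×199 slab on the floor; four walls sit on top of the base. The front and back walls (the −y and +y sides) span the full width; the two side walls fit between them.


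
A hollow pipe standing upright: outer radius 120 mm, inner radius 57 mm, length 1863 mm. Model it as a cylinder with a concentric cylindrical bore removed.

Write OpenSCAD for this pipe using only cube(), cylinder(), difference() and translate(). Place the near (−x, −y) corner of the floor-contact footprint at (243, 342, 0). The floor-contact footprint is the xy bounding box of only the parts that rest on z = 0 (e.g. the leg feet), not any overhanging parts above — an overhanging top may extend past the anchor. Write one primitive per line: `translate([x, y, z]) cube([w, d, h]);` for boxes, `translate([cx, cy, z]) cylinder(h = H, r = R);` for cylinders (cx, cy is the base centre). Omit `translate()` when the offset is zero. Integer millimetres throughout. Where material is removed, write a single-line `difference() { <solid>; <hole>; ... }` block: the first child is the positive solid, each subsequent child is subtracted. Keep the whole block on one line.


difference() { translate([363, 462, 0]) cylinder(h = 1863, r = 120); translate([363, 462, 0]) cylinder(h = 1863, r = 57); }


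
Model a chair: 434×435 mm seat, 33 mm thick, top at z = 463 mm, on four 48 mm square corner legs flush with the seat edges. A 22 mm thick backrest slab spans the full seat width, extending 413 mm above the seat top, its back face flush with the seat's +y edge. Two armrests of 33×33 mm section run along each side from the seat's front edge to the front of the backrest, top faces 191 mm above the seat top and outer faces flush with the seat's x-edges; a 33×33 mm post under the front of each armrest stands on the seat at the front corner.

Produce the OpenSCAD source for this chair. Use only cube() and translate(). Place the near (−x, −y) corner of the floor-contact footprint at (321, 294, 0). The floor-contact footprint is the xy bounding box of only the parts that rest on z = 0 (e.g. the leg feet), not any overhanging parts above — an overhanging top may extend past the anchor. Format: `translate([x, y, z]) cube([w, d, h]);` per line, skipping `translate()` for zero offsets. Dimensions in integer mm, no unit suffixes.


// leg_h = 463 - 33 = 430
// arm post h = 191 - 33 = 158
translate([321, 294, 430]) cube([434, 435, 33]);
translate([321, 294, 0]) cube([48, 48, 430]);
translate([707, 294, 0]) cube([48, 48, 430]);
translate([321, 681, 0]) cube([48, 48, 430]);
translate([707, 681, 0]) cube([48, 48, 430]);
translate([321, 707, 463]) cube([434, 22, 413]);
translate([321, 294, 621]) cube([33, 413, 33]);
translate([722, 294, 621]) cube([33, 413, 33]);
translate([321, 294, 463]) cube([33, 33, 158]);
translate([722, 294, 463]) cube([33, 33, 158]);


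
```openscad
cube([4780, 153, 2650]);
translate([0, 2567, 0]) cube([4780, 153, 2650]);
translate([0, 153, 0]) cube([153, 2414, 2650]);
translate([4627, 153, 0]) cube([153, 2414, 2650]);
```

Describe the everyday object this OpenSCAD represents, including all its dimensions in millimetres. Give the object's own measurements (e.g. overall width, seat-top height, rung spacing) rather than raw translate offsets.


The wall frame of a small rectangular building: four walls, each 2650 mm tall and 153 mm thick, enclosing a footprint 4780 mm (x) by 2720 mm (y) outside-to-outside, with no floor or roof. The front and back walls (the −y and +y sides) span the full width; the two side walls fit between them.


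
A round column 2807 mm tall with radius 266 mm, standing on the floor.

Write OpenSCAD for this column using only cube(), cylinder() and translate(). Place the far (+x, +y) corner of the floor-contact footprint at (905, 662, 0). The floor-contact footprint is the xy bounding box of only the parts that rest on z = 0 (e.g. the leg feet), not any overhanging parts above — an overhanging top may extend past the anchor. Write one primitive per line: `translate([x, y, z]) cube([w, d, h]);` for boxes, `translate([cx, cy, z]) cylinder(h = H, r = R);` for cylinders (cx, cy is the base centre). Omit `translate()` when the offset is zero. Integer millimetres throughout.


translate([639, 396, 0]) cylinder(h = 2807, r = 266);


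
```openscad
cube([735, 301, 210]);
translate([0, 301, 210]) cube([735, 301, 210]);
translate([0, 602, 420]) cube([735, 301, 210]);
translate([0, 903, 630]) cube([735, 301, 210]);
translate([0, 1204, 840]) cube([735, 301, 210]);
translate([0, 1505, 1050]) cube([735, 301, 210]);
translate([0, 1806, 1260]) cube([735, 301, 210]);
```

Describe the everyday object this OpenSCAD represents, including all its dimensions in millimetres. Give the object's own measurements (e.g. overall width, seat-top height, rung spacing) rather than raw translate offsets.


A straight staircase of 7 solid steps. Each step is 735 mm wide (x), 301 mm deep (y, the going) and 210 mm tall (the rise). The first step rests on the floor; each subsequent step sits one going further in +y and one rise higher in +z, directly behind and above the previous step with no overlap.


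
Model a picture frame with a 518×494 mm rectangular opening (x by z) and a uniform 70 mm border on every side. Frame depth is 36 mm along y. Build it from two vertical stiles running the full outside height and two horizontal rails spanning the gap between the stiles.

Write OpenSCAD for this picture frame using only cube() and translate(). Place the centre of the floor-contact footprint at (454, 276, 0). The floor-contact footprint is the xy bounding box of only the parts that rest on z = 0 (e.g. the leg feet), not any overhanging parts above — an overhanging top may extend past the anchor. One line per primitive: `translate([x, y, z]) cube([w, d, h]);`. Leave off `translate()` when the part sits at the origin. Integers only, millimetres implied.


translate([125, 258, 0]) cube([70, 36, 634]);
translate([713, 258, 0]) cube([70, 36, 634]);
translate([195, 258, 0]) cube([518, 36, 70]);
translate([195, 258, 564]) cube([518, 36, 70]);


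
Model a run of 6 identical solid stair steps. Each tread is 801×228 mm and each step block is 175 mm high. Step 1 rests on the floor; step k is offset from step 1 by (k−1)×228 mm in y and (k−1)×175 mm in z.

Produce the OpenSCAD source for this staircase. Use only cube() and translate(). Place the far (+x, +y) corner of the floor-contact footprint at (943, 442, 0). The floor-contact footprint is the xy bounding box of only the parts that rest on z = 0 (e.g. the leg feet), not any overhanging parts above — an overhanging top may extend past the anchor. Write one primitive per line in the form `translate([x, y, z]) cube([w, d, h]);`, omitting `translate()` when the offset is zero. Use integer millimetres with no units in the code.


translate([142, 214, 0]) cube([801, 228, 175]);
translate([142, 442, 175]) cube([801, 228, 175]);
translate([142, 670, 350]) cube([801, 228, 175]);
translate([142, 898, 525]) cube([801, 228, 175]);
translate([142, 1126, 700]) cube([801, 228, 175]);
translate([142, 1354, 875]) cube([801, 228, 175]);


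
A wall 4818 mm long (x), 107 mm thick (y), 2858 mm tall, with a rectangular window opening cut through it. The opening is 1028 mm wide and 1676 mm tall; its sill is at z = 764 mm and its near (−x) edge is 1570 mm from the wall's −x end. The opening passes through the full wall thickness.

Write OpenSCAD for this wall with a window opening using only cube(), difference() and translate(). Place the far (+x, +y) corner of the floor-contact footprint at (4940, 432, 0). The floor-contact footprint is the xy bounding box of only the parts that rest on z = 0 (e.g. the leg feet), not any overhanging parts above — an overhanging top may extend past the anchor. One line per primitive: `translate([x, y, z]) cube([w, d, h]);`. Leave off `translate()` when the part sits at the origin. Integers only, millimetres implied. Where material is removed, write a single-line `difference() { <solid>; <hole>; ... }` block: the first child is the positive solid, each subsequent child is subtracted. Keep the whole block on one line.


difference() { translate([122, 325, 0]) cube([4818, 107, 2858]); translate([1692, 325, 764]) cube([1028, 107, 1676]); }


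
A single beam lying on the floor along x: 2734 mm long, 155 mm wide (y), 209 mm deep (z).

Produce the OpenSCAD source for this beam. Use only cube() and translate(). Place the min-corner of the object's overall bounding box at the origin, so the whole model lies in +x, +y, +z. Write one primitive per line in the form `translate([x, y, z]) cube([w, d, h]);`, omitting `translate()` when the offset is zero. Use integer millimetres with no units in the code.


cube([2734, 155, 209]);


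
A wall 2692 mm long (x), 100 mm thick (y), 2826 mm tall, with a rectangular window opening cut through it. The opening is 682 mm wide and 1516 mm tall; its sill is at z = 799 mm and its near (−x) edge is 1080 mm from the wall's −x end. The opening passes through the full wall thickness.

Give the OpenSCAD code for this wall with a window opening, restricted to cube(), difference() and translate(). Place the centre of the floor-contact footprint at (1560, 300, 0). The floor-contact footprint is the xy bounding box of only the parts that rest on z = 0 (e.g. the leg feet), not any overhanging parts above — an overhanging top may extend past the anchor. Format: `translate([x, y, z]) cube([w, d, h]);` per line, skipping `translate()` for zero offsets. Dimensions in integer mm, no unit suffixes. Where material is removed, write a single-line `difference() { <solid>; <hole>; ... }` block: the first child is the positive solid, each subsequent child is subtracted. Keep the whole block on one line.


difference() { translate([214, 250, 0]) cube([2692, 100, 2826]); translate([1294, 250, 799]) cube([682, 100, 1516]); }


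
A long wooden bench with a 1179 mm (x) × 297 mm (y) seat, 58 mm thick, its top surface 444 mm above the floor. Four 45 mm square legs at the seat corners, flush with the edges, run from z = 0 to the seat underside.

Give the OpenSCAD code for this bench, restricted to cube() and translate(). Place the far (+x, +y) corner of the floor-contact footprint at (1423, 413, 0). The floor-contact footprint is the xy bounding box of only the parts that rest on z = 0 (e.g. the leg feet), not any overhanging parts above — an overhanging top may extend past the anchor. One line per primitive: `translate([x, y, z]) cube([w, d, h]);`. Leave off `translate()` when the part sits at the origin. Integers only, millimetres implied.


translate([244, 116, 386]) cube([1179, 297, 58]);
translate([244, 116, 0]) cube([45, 45, 386]);
translate([244, 368, 0]) cube([45, 45, 386]);
translate([1378, 116, 0]) cube([45, 45, 386]);
translate([1378, 368, 0]) cube([45, 45, 386]);


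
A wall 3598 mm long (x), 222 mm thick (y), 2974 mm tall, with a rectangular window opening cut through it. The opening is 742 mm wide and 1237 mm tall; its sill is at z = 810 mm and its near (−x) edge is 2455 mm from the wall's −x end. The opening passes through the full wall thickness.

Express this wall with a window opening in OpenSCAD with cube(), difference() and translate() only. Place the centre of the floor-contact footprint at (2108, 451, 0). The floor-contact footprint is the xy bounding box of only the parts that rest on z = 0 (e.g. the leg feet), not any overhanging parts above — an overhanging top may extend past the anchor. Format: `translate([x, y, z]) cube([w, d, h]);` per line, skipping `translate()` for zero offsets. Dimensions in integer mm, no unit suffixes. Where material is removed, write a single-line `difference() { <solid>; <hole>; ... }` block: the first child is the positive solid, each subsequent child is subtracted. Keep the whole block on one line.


difference() { translate([309, 340, 0]) cube([3598, 222, 2974]); translate([2764, 340, 810]) cube([742, 222, 1237]); }


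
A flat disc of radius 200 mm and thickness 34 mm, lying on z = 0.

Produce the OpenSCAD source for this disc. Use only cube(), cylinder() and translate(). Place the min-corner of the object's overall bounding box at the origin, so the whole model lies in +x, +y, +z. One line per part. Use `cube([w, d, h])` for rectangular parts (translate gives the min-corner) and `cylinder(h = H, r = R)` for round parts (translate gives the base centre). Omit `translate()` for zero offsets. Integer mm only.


translate([200, 200, 0]) cylinder(h = 34, r = 200);


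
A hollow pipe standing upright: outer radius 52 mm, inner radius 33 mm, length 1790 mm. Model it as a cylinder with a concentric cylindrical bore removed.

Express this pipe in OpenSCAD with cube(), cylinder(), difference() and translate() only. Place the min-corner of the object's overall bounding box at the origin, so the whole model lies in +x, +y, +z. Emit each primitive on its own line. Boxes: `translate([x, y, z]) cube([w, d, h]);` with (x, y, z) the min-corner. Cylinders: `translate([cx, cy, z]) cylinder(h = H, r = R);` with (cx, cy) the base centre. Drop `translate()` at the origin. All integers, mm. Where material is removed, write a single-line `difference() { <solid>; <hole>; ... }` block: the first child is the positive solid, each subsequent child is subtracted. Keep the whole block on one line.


difference() { translate([52, 52, 0]) cylinder(h = 1790, r = 52); translate([52, 52, 0]) cylinder(h = 1790, r = 33); }


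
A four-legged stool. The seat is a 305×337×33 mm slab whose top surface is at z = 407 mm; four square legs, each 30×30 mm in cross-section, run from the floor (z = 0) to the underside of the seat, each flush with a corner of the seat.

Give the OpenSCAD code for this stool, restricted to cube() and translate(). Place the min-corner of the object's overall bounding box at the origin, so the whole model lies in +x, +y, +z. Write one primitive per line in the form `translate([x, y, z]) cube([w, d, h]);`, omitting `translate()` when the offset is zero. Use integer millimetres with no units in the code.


translate([0, 0, 374]) cube([305, 337, 33]);
cube([30, 30, 374]);
translate([275, 0, 0]) cube([30, 30, 374]);
translate([0, 307, 0]) cube([30, 30, 374]);
translate([275, 307, 0]) cube([30, 30, 374]);
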